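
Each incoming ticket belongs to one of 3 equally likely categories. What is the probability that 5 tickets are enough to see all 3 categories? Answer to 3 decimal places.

0.617

By inclusion–exclusion over which categories are missing,
P(all seen) = Σ_{j=0}^{3} (-1)^j C(3,j)((3-j)/3)^5
= 1.0000 - 0.3951 + 0.0123 - 0.0000
= 0.6173.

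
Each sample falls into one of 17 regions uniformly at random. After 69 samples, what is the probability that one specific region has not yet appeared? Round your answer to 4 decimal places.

0.0153

Each sample misses the fixed region with probability (17-1)/17 = 16/17, independently.
P(still missing after 69) = (16/17)^69 = 0.01525.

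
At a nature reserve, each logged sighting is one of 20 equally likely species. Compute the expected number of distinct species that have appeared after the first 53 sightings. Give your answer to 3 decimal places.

For each species, P(seen in 53 sightings) = 1 - (19/20)^53 = 0.9340.
By linearity of expectation, E[distinct seen] = 20·(1 - (19/20)^53) = 18.6806.

18.681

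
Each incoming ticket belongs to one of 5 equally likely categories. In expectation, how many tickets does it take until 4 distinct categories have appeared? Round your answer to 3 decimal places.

6.417

Going from k to k+1 distinct takes a geometric number of tickets with mean 5/(5-k).
Sum over k = 0,...,3: E = 5/5 + 5/4 + 5/3 + 5/2 = 6.4167.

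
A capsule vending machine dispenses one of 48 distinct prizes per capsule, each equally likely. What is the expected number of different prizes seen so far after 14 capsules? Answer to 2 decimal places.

For each prize, P(seen in 14 capsules) = 1 - (47/48)^14 = 0.255.
By linearity of expectation, E[distinct seen] = 48·(1 - (47/48)^14) = 12.253.

12.25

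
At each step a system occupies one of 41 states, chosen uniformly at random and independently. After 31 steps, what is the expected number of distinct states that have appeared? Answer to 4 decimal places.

For each state, P(seen in 31 steps) = 1 - (40/41)^31 = 0.53489.
By linearity of expectation, E[distinct seen] = 41·(1 - (40/41)^31) = 21.93029.

21.9303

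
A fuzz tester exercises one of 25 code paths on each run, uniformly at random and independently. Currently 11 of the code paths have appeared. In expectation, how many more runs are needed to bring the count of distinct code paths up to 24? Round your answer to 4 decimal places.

56.2891

With k distinct code paths already seen, the next new one takes an expected 25/(25-k) runs.
Sum over k = 11,...,23: E = 25/14 + 25/13 + 25/12 + ... + 25/3 + 25/2 = 56.28906.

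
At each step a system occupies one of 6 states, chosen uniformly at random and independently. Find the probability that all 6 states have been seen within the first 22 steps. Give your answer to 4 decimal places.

0.8933

By inclusion–exclusion over which states are missing,
P(all seen) = Σ_{j=0}^{6} (-1)^j C(6,j)((6-j)/6)^22
= 1.00000 - 0.10868 + 0.00200 - 0.00000 + 0.00000 - 0.00000 + 0.00000
= 0.89332.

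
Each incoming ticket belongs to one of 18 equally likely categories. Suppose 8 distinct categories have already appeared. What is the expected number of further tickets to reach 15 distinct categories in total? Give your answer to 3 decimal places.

19.721

With k distinct categories already seen, the next new one takes an expected 18/(18-k) tickets.
Sum over k = 8,...,14: E = 18/10 + 18/9 + 18/8 + ... + 18/5 + 18/4 = 19.7214.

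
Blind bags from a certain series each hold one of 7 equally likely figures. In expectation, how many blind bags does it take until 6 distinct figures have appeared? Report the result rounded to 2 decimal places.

With k distinct figures already seen, the next new one arrives after an expected 7/(7-k) blind bags.
Sum over k = 0,...,5: E = 7/7 + 7/6 + 7/5 + 7/4 + 7/3 + 7/2 = 11.150.

11.15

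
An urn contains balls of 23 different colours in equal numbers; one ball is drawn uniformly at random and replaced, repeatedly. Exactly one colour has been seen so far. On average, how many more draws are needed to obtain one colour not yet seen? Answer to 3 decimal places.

1.045

Each draw yields a new colour with probability (23-1)/23 = 22/23, so the wait is geometric with mean 23/22.
E = 23/22 = 1.0455.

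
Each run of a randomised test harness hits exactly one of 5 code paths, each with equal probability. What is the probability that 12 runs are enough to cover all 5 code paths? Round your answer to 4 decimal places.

Let A_i be the event that code path i is missing after 12 runs. By inclusion–exclusion on the A_i,
P(all seen) = Σ_{j=0}^{5} (-1)^j C(5,j)((5-j)/5)^12
= 1.00000 - 0.34360 + 0.02177 - 0.00017 + 0.00000 - 0.00000
= 0.67800.

0.6780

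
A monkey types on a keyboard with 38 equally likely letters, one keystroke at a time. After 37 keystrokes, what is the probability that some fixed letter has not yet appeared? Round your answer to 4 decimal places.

On each keystroke the fixed letter fails to appear with probability 37/38.
P(still missing after 37) = (37/38)^37 = 0.37280.

0.3728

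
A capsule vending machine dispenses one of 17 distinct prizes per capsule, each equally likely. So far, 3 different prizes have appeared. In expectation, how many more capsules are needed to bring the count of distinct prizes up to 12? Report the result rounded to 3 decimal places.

16.460

The wait to go from k to k+1 distinct prizes is geometric with mean 17/(17-k).
Sum over k = 3,...,11: E = 17/14 + 17/13 + 17/12 + ... + 17/7 + 17/6 = 16.4599.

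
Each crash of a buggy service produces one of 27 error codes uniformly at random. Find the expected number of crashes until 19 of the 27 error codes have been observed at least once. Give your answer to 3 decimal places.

31.687

Going from k to k+1 distinct takes a geometric number of crashes with mean 27/(27-k).
Sum over k = 0,...,18: E = 27/27 + 27/26 + 27/25 + ... + 27/10 + 27/9 = 31.6872.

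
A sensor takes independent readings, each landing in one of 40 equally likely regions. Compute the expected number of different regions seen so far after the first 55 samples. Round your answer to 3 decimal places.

30.062

For each region, P(seen in 55 samples) = 1 - (39/40)^55 = 0.7515.
By linearity of expectation, E[distinct seen] = 40·(1 - (39/40)^55) = 30.0617.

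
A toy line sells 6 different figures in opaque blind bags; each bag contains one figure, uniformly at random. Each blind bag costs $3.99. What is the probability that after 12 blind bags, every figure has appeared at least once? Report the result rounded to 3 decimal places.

Let A_i be the event that figure i is missing after 12 blind bags. By inclusion–exclusion on the A_i,
P(all seen) = Σ_{j=0}^{6} (-1)^j C(6,j)((6-j)/6)^12
= 1.0000 - 0.6729 + 0.1156 - 0.0049 + 0.0000 - 0.0000 + 0.0000
= 0.4378.

0.438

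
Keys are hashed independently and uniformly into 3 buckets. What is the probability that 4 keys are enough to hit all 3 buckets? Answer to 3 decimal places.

0.444

By inclusion–exclusion over which buckets are missing,
P(all seen) = Σ_{j=0}^{3} (-1)^j C(3,j)((3-j)/3)^4
= 1.0000 - 0.5926 + 0.0370 - 0.0000
= 0.4444.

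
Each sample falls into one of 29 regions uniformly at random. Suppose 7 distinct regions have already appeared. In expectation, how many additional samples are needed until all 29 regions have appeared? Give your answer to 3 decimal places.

From k distinct to k+1 distinct takes on average 29/(29-k) samples.
Sum over k = 7,...,28: E = 29/22 + 29/21 + 29/20 + ... + 29/2 + 29/1 = 107.0336.

107.034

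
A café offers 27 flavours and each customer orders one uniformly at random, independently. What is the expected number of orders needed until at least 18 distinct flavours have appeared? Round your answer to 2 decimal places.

28.69

Going from k to k+1 distinct takes a geometric number of orders with mean 27/(27-k).
Sum over k = 0,...,17: E = 27/27 + 27/26 + 27/25 + ... + 27/11 + 27/10 = 28.687.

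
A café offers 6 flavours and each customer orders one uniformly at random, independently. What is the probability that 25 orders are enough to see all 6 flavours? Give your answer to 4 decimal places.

By inclusion–exclusion over which flavours are missing,
P(all seen) = Σ_{j=0}^{6} (-1)^j C(6,j)((6-j)/6)^25
= 1.00000 - 0.06290 + 0.00059 - 0.00000 + 0.00000 - 0.00000 + 0.00000
= 0.93770.

0.9377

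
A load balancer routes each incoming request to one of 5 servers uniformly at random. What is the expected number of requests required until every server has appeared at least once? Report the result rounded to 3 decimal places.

11.417

The wait to go from k to k+1 distinct servers is geometric with mean 5/(5-k).
E[T] = 5/5 + 5/4 + 5/3 + 5/2 + 5/1 = 5·H_{5}.
H_{5} = 2.2833, so E[T] = 11.4167.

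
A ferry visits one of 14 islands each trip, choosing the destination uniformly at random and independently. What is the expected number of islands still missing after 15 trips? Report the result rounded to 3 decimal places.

For each island, P(unseen after 15) = (13/14)^15 = 0.3290.
By linearity of expectation, E[unseen] = 14·(13/14)^15 = 4.6064.

4.606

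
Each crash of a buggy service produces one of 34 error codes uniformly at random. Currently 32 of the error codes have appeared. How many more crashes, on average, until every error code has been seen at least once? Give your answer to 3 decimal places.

51.000

The wait to go from k to k+1 distinct error codes is geometric with mean 34/(34-k).
Sum over k = 32,...,33: E = 34/2 + 34/1 = 51.0000.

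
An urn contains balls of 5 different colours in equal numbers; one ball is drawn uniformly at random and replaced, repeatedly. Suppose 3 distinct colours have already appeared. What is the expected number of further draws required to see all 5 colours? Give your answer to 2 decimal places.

7.50

From k distinct to k+1 distinct takes on average 5/(5-k) draws.
Sum over k = 3,...,4: E = 5/2 + 5/1 = 7.500.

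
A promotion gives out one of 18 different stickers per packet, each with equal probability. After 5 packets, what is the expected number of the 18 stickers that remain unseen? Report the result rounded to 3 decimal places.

13.526

For each sticker, P(unseen after 5) = (17/18)^5 = 0.7514.
By linearity of expectation, E[unseen] = 18·(17/18)^5 = 13.5255.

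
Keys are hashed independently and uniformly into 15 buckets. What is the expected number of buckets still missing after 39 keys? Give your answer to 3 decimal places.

1.017

For each bucket, P(unseen after 39) = (14/15)^39 = 0.0678.
By linearity of expectation, E[unseen] = 15·(14/15)^39 = 1.0175.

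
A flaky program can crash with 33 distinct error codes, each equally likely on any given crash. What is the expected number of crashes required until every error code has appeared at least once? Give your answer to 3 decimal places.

Split into phases: going from k distinct to k+1 distinct takes on average 33/(33-k) crashes.
E[T] = 33/33 + 33/32 + 33/31 + ... + 33/2 + 33/1 = 33·H_{33}.
H_{33} = 4.0888, so E[T] = 134.9303.

134.930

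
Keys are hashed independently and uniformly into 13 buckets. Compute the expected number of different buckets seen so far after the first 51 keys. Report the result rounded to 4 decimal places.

For each bucket, P(seen in 51 keys) = 1 - (12/13)^51 = 0.98313.
By linearity of expectation, E[distinct seen] = 13·(1 - (12/13)^51) = 12.78068.

12.7807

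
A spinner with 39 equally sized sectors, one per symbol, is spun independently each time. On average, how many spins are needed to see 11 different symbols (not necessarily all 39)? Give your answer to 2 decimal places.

Going from k to k+1 distinct takes a geometric number of spins with mean 39/(39-k).
Sum over k = 0,...,10: E = 39/39 + 39/38 + 39/37 + ... + 39/30 + 39/29 = 12.729.

12.73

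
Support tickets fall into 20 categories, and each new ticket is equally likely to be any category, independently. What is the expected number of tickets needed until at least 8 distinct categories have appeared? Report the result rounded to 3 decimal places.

Going from k to k+1 distinct takes a geometric number of tickets with mean 20/(20-k).
Sum over k = 0,...,7: E = 20/20 + 20/19 + 20/18 + ... + 20/14 + 20/13 = 9.8906.

9.891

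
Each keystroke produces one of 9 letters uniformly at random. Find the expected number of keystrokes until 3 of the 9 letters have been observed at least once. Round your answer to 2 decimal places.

With k distinct letters already seen, the next new one arrives after an expected 9/(9-k) keystrokes.
Sum over k = 0,...,2: E = 9/9 + 9/8 + 9/7 = 3.411.

3.41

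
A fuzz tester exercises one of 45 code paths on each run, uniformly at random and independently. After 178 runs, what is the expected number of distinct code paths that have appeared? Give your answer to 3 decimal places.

44.176

For each code path, P(seen in 178 runs) = 1 - (44/45)^178 = 0.9817.
By linearity of expectation, E[distinct seen] = 45·(1 - (44/45)^178) = 44.1759.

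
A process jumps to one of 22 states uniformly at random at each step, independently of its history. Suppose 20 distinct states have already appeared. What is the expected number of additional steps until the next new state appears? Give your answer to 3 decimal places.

11.000

Each step yields a new state with probability (22-20)/22 = 2/22, so the wait is geometric with mean 22/2.
E = 22/2 = 11.0000.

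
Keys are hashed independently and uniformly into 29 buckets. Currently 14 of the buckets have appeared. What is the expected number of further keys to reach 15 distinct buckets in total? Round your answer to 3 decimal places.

1.933

The wait to go from k to k+1 distinct buckets is geometric with mean 29/(29-k).
Only the k = 14 term is needed: E = 29/15 = 1.9333.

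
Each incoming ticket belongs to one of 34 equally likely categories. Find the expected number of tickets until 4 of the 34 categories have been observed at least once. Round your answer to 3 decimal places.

Going from k to k+1 distinct takes a geometric number of tickets with mean 34/(34-k).
Sum over k = 0,...,3: E = 34/34 + 34/33 + 34/32 + 34/31 = 4.1896.

4.190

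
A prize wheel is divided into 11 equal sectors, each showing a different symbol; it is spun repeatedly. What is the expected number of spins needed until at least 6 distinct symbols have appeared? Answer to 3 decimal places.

8.102

With k distinct symbols already seen, the next new one arrives after an expected 11/(11-k) spins.
Sum over k = 0,...,5: E = 11/11 + 11/10 + 11/9 + 11/8 + 11/7 + 11/6 = 8.1020.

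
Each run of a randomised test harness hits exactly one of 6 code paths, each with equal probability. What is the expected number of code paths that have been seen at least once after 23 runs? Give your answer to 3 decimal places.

For each code path, P(seen in 23 runs) = 1 - (5/6)^23 = 0.9849.
By linearity of expectation, E[distinct seen] = 6·(1 - (5/6)^23) = 5.9094.

5.909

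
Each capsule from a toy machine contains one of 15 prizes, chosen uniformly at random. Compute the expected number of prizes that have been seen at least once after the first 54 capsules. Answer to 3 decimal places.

14.639

For each prize, P(seen in 54 capsules) = 1 - (14/15)^54 = 0.9759.
By linearity of expectation, E[distinct seen] = 15·(1 - (14/15)^54) = 14.6385.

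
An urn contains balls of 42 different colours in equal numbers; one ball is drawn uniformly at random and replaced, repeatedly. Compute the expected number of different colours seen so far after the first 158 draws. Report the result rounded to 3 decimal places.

41.067

For each colour, P(seen in 158 draws) = 1 - (41/42)^158 = 0.9778.
By linearity of expectation, E[distinct seen] = 42·(1 - (41/42)^158) = 41.0674.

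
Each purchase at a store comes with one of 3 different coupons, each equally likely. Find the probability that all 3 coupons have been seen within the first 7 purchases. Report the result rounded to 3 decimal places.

Let A_i be the event that coupon i is missing after 7 purchases. By inclusion–exclusion on the A_i,
P(all seen) = Σ_{j=0}^{3} (-1)^j C(3,j)((3-j)/3)^7
= 1.0000 - 0.1756 + 0.0014 - 0.0000
= 0.8258.

0.826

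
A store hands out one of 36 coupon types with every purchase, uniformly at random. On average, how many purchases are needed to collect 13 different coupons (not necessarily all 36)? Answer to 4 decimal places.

With k distinct coupons already seen, the next new one arrives after an expected 36/(36-k) purchases.
Sum over k = 0,...,12: E = 36/36 + 36/35 + 36/34 + ... + 36/25 + 36/24 = 15.84964.

15.8496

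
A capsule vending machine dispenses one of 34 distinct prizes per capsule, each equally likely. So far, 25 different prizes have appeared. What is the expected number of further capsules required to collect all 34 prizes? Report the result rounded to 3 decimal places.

The wait to go from k to k+1 distinct prizes is geometric with mean 34/(34-k).
Sum over k = 25,...,33: E = 34/9 + 34/8 + 34/7 + ... + 34/2 + 34/1 = 96.1849.

96.185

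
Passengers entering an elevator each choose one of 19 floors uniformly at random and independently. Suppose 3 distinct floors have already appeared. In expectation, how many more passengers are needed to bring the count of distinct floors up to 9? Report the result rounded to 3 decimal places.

8.583

The wait to go from k to k+1 distinct floors is geometric with mean 19/(19-k).
Sum over k = 3,...,8: E = 19/16 + 19/15 + 19/14 + 19/13 + 19/12 + 19/11 = 8.5835.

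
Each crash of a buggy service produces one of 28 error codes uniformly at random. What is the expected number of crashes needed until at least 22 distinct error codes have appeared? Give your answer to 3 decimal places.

Going from k to k+1 distinct takes a geometric number of crashes with mean 28/(28-k).
Sum over k = 0,...,21: E = 28/28 + 28/27 + 28/26 + ... + 28/8 + 28/7 = 41.3608.

41.361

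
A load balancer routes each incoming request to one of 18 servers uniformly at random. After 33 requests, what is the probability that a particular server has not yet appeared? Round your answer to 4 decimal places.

0.1516

On each request the fixed server fails to appear with probability 17/18.
P(still missing after 33) = (17/18)^33 = 0.15164.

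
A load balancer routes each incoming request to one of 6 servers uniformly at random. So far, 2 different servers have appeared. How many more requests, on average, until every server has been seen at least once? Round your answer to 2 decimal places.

12.50

From k distinct to k+1 distinct takes on average 6/(6-k) requests.
Sum over k = 2,...,5: E = 6/4 + 6/3 + 6/2 + 6/1 = 12.500.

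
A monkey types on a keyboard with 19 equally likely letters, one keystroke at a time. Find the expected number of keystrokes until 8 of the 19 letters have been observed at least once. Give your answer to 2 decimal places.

10.03

With k distinct letters already seen, the next new one arrives after an expected 19/(19-k) keystrokes.
Sum over k = 0,...,7: E = 19/19 + 19/18 + 19/17 + ... + 19/13 + 19/12 = 10.029.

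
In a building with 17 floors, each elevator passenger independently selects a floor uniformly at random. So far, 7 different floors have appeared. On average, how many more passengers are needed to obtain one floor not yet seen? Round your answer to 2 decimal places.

Each passenger yields a new floor with probability (17-7)/17 = 10/17, so the wait is geometric with mean 17/10.
E = 17/10 = 1.700.

1.70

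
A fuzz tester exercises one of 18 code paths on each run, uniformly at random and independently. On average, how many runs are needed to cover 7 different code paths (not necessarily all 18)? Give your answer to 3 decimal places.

With k distinct code paths already seen, the next new one arrives after an expected 18/(18-k) runs.
Sum over k = 0,...,6: E = 18/18 + 18/17 + 18/16 + ... + 18/13 + 18/12 = 8.5542.

8.554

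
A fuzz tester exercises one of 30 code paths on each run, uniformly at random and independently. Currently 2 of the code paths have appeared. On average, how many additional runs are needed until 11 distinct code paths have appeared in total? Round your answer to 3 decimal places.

11.383

From k distinct to k+1 distinct takes on average 30/(30-k) runs.
Sum over k = 2,...,10: E = 30/28 + 30/27 + 30/26 + ... + 30/21 + 30/20 = 11.3829.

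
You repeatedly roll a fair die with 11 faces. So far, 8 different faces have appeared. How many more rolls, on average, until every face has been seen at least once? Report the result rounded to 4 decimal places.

The wait to go from k to k+1 distinct faces is geometric with mean 11/(11-k).
Sum over k = 8,...,10: E = 11/3 + 11/2 + 11/1 = 20.16667.

20.1667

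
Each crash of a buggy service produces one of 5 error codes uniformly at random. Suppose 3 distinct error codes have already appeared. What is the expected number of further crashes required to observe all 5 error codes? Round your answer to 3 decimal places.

From k distinct to k+1 distinct takes on average 5/(5-k) crashes.
Sum over k = 3,...,4: E = 5/2 + 5/1 = 7.5000.

7.500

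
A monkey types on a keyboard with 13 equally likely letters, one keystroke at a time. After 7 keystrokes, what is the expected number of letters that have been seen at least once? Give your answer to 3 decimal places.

For each letter, P(seen in 7 keystrokes) = 1 - (12/13)^7 = 0.4290.
By linearity of expectation, E[distinct seen] = 13·(1 - (12/13)^7) = 5.5765.

5.577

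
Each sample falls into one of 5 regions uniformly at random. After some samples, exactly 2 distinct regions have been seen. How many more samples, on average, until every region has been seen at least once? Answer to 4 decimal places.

With k distinct regions already seen, the next new one takes an expected 5/(5-k) samples.
Sum over k = 2,...,4: E = 5/3 + 5/2 + 5/1 = 9.16667.

9.1667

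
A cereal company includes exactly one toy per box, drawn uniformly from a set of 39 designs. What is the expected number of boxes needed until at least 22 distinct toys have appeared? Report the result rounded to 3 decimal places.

Going from k to k+1 distinct takes a geometric number of boxes with mean 39/(39-k).
Sum over k = 0,...,21: E = 39/39 + 39/38 + 39/37 + ... + 39/19 + 39/18 = 31.7456.

31.746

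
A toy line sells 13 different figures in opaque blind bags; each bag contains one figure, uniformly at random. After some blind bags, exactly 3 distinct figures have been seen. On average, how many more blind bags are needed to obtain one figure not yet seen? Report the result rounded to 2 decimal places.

The number of blind bags until the next new figure is geometric with success probability 10/13, so its mean is 13/10.
E = 13/10 = 1.300.

1.30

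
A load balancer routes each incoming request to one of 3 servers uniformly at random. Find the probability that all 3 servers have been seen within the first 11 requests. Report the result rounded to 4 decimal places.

By inclusion–exclusion over which servers are missing,
P(all seen) = Σ_{j=0}^{3} (-1)^j C(3,j)((3-j)/3)^11
= 1.00000 - 0.03468 + 0.00002 - 0.00000
= 0.96533.

0.9653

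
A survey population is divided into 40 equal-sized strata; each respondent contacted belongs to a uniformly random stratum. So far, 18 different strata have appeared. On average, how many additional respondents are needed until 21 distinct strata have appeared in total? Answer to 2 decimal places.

5.72

The wait to go from k to k+1 distinct strata is geometric with mean 40/(40-k).
Sum over k = 18,...,20: E = 40/22 + 40/21 + 40/20 = 5.723.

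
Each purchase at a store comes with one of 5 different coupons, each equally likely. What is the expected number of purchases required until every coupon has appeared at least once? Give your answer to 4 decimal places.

The wait to go from k to k+1 distinct coupons is geometric with mean 5/(5-k).
E[T] = 5/5 + 5/4 + 5/3 + 5/2 + 5/1 = 5·H_{5}.
H_{5} = 2.28333, so E[T] = 11.41667.

11.4167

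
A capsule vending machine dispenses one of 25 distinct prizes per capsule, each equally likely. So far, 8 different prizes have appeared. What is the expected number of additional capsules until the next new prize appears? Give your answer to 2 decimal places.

1.47

The number of capsules until the next new prize is geometric with success probability 17/25, so its mean is 25/17.
E = 25/17 = 1.471.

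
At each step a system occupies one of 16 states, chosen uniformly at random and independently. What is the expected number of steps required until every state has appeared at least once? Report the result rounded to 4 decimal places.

54.0917

The wait to go from k to k+1 distinct states is geometric with mean 16/(16-k).
E[T] = 16/16 + 16/15 + 16/14 + ... + 16/2 + 16/1 = 16·H_{16}.
H_{16} = 3.38073, so E[T] = 54.09166.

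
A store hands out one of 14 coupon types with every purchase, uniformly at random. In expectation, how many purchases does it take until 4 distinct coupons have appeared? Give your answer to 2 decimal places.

With k distinct coupons already seen, the next new one arrives after an expected 14/(14-k) purchases.
Sum over k = 0,...,3: E = 14/14 + 14/13 + 14/12 + 14/11 = 4.516.

4.52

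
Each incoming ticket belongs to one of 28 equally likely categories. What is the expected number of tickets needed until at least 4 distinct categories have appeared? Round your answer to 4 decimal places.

With k distinct categories already seen, the next new one arrives after an expected 28/(28-k) tickets.
Sum over k = 0,...,3: E = 28/28 + 28/27 + 28/26 + 28/25 = 4.23396.

4.2340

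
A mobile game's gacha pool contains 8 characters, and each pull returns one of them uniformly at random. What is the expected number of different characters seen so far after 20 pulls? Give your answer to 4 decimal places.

For each character, P(seen in 20 pulls) = 1 - (7/8)^20 = 0.93079.
By linearity of expectation, E[distinct seen] = 8·(1 - (7/8)^20) = 7.44633.

7.4463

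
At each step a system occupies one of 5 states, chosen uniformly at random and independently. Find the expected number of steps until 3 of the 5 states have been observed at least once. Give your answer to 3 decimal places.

3.917

Going from k to k+1 distinct takes a geometric number of steps with mean 5/(5-k).
Sum over k = 0,...,2: E = 5/5 + 5/4 + 5/3 = 3.9167.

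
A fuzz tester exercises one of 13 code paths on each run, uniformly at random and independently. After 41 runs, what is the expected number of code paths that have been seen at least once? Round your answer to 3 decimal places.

12.512

For each code path, P(seen in 41 runs) = 1 - (12/13)^41 = 0.9624.
By linearity of expectation, E[distinct seen] = 13·(1 - (12/13)^41) = 12.5117.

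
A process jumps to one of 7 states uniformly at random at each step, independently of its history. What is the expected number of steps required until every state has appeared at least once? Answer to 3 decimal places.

18.150

Split into phases: going from k distinct to k+1 distinct takes on average 7/(7-k) steps.
E[T] = 7/7 + 7/6 + 7/5 + ... + 7/2 + 7/1 = 7·H_{7}.
H_{7} = 2.5929, so E[T] = 18.1500.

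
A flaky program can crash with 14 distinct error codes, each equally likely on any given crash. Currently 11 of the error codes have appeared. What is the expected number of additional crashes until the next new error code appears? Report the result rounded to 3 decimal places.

Each crash yields a new error code with probability (14-11)/14 = 3/14, so the wait is geometric with mean 14/3.
E = 14/3 = 4.6667.

4.667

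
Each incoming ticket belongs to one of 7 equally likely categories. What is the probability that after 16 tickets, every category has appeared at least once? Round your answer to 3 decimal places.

0.498

By inclusion–exclusion over which categories are missing,
P(all seen) = Σ_{j=0}^{7} (-1)^j C(7,j)((7-j)/7)^16
= 1.0000 - 0.5942 + 0.0964 - 0.0045 + 0.0000 - 0.0000 + 0.0000 - 0.0000
= 0.4977.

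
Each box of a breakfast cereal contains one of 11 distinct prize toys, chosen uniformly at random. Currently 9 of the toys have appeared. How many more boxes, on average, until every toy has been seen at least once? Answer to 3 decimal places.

From k distinct to k+1 distinct takes on average 11/(11-k) boxes.
Sum over k = 9,...,10: E = 11/2 + 11/1 = 16.5000.

16.500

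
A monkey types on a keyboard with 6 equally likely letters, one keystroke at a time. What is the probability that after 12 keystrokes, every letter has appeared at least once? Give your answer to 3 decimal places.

By inclusion–exclusion over which letters are missing,
P(all seen) = Σ_{j=0}^{6} (-1)^j C(6,j)((6-j)/6)^12
= 1.0000 - 0.6729 + 0.1156 - 0.0049 + 0.0000 - 0.0000 + 0.0000
= 0.4378.

0.438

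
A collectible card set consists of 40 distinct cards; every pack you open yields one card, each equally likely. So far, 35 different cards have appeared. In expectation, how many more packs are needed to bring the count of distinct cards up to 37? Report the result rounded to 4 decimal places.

From k distinct to k+1 distinct takes on average 40/(40-k) packs.
Sum over k = 35,...,36: E = 40/5 + 40/4 = 18.00000.

18.0000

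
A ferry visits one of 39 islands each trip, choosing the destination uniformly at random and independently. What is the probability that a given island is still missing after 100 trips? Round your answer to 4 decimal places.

0.0745

Each trip misses the fixed island with probability (39-1)/39 = 38/39, independently.
P(still missing after 100) = (38/39)^100 = 0.07446.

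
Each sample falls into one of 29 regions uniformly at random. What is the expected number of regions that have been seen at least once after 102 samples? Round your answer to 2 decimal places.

For each region, P(seen in 102 samples) = 1 - (28/29)^102 = 0.972.
By linearity of expectation, E[distinct seen] = 29·(1 - (28/29)^102) = 28.191.

28.19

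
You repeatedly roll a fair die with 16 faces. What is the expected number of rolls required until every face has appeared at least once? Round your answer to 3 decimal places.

54.092

The wait to go from k to k+1 distinct faces is geometric with mean 16/(16-k).
E[T] = 16/16 + 16/15 + 16/14 + ... + 16/2 + 16/1 = 16·H_{16}.
H_{16} = 3.3807, so E[T] = 54.0917.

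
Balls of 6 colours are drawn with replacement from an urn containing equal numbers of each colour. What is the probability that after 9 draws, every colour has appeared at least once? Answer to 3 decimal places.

0.189

Let A_i be the event that colour i is missing after 9 draws. By inclusion–exclusion on the A_i,
P(all seen) = Σ_{j=0}^{6} (-1)^j C(6,j)((6-j)/6)^9
= 1.0000 - 1.1628 + 0.3902 - 0.0391 + 0.0008 - 0.0000 + 0.0000
= 0.1890.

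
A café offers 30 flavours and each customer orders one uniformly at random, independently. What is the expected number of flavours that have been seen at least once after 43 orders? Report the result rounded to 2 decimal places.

For each flavour, P(seen in 43 orders) = 1 - (29/30)^43 = 0.767.
By linearity of expectation, E[distinct seen] = 30·(1 - (29/30)^43) = 23.017.

23.02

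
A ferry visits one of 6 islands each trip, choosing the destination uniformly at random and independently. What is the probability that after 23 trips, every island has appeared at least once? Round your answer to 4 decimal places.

By inclusion–exclusion over which islands are missing,
P(all seen) = Σ_{j=0}^{6} (-1)^j C(6,j)((6-j)/6)^23
= 1.00000 - 0.09057 + 0.00134 - 0.00000 + 0.00000 - 0.00000 + 0.00000
= 0.91076.

0.9108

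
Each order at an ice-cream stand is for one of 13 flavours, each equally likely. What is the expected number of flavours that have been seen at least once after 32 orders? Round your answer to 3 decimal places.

For each flavour, P(seen in 32 orders) = 1 - (12/13)^32 = 0.9228.
By linearity of expectation, E[distinct seen] = 13·(1 - (12/13)^32) = 11.9964.

11.996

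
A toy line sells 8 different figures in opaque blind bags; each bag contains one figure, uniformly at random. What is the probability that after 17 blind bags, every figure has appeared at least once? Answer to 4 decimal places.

Let A_i be the event that figure i is missing after 17 blind bags. By inclusion–exclusion on the A_i,
P(all seen) = Σ_{j=0}^{8} (-1)^j C(8,j)((8-j)/8)^17
= 1.00000 - 0.82647 + 0.21047 - 0.01897 + 0.00053 - 0.00000 + 0.00000 - 0.00000 + 0.00000
= 0.36556.

0.3656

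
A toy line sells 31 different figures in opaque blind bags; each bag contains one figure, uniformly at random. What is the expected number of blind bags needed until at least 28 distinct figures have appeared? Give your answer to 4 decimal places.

Going from k to k+1 distinct takes a geometric number of blind bags with mean 31/(31-k).
Sum over k = 0,...,27: E = 31/31 + 31/30 + 31/29 + ... + 31/5 + 31/4 = 68.01127.

68.0113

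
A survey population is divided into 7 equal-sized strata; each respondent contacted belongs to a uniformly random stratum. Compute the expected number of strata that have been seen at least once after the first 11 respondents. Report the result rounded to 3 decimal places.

For each stratum, P(seen in 11 respondents) = 1 - (6/7)^11 = 0.8165.
By linearity of expectation, E[distinct seen] = 7·(1 - (6/7)^11) = 5.7157.

5.716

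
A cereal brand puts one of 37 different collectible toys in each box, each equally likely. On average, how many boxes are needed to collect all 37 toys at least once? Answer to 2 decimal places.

The wait to go from k to k+1 distinct toys is geometric with mean 37/(37-k).
E[T] = 37/37 + 37/36 + 37/35 + ... + 37/2 + 37/1 = 37·H_{37}.
H_{37} = 4.202, so E[T] = 155.459.

155.46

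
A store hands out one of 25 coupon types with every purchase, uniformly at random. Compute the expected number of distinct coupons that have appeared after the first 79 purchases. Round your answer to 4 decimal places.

For each coupon, P(seen in 79 purchases) = 1 - (24/25)^79 = 0.96024.
By linearity of expectation, E[distinct seen] = 25·(1 - (24/25)^79) = 24.00604.

24.0060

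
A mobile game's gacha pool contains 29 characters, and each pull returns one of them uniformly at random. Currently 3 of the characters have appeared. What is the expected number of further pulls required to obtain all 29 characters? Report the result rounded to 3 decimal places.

111.778

The wait to go from k to k+1 distinct characters is geometric with mean 29/(29-k).
Sum over k = 3,...,28: E = 29/26 + 29/25 + 29/24 + ... + 29/2 + 29/1 = 111.7782.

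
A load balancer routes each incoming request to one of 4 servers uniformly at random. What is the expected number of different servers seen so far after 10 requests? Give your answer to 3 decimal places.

3.775

For each server, P(seen in 10 requests) = 1 - (3/4)^10 = 0.9437.
By linearity of expectation, E[distinct seen] = 4·(1 - (3/4)^10) = 3.7747.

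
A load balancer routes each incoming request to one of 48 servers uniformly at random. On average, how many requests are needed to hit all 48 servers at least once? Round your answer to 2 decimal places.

Split into phases: going from k distinct to k+1 distinct takes on average 48/(48-k) requests.
E[T] = 48/48 + 48/47 + 48/46 + ... + 48/2 + 48/1 = 48·H_{48}.
H_{48} = 4.459, so E[T] = 214.022.

214.02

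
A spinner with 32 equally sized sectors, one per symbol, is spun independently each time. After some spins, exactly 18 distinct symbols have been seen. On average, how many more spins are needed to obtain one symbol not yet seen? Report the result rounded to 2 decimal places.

The number of spins until the next new symbol is geometric with success probability 14/32, so its mean is 32/14.
E = 32/14 = 2.286.

2.29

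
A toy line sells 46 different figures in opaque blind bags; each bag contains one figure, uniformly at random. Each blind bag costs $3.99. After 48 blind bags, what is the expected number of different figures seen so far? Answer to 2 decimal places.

For each figure, P(seen in 48 blind bags) = 1 - (45/46)^48 = 0.652.
By linearity of expectation, E[distinct seen] = 46·(1 - (45/46)^48) = 29.983.

29.98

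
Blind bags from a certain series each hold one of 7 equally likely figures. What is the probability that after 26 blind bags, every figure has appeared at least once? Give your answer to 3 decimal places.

By inclusion–exclusion over which figures are missing,
P(all seen) = Σ_{j=0}^{7} (-1)^j C(7,j)((7-j)/7)^26
= 1.0000 - 0.1272 + 0.0033 - 0.0000 + 0.0000 - 0.0000 + 0.0000 - 0.0000
= 0.8761.

0.876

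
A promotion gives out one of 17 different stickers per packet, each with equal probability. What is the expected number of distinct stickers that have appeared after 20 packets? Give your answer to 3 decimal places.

For each sticker, P(seen in 20 packets) = 1 - (16/17)^20 = 0.7025.
By linearity of expectation, E[distinct seen] = 17·(1 - (16/17)^20) = 11.9433.

11.943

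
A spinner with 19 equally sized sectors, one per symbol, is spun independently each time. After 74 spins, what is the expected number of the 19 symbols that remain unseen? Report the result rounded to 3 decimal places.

0.348

For each symbol, P(unseen after 74) = (18/19)^74 = 0.0183.
By linearity of expectation, E[unseen] = 19·(18/19)^74 = 0.3477.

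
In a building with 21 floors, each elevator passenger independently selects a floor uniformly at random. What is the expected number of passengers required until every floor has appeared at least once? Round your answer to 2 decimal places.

76.55

Split into phases: going from k distinct to k+1 distinct takes on average 21/(21-k) passengers.
E[T] = 21/21 + 21/20 + 21/19 + ... + 21/2 + 21/1 = 21·H_{21}.
H_{21} = 3.645, so E[T] = 76.553.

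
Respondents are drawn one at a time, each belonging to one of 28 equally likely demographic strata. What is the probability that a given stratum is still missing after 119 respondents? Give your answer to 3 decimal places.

On each respondent the fixed stratum fails to appear with probability 27/28.
P(still missing after 119) = (27/28)^119 = 0.0132.

0.013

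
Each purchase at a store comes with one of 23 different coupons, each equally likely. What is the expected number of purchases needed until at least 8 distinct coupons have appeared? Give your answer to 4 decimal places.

Going from k to k+1 distinct takes a geometric number of purchases with mean 23/(23-k).
Sum over k = 0,...,7: E = 23/23 + 23/22 + 23/21 + ... + 23/17 + 23/16 = 9.56944.

9.5694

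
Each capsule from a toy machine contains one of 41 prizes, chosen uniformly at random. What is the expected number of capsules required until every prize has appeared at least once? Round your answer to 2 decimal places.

The wait to go from k to k+1 distinct prizes is geometric with mean 41/(41-k).
E[T] = 41/41 + 41/40 + 41/39 + ... + 41/2 + 41/1 = 41·H_{41}.
H_{41} = 4.303, so E[T] = 176.420.

176.42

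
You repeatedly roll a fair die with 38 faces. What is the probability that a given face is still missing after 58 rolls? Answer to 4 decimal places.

0.2129

On each roll the fixed face fails to appear with probability 37/38.
P(still missing after 58) = (37/38)^58 = 0.21294.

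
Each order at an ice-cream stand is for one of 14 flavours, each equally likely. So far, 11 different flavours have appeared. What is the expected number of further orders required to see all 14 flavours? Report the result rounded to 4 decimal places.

The wait to go from k to k+1 distinct flavours is geometric with mean 14/(14-k).
Sum over k = 11,...,13: E = 14/3 + 14/2 + 14/1 = 25.66667.

25.6667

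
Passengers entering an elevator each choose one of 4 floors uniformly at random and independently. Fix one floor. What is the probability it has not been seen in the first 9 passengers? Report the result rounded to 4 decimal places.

0.0751

Each passenger misses the fixed floor with probability (4-1)/4 = 3/4, independently.
P(still missing after 9) = (3/4)^9 = 0.07508.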